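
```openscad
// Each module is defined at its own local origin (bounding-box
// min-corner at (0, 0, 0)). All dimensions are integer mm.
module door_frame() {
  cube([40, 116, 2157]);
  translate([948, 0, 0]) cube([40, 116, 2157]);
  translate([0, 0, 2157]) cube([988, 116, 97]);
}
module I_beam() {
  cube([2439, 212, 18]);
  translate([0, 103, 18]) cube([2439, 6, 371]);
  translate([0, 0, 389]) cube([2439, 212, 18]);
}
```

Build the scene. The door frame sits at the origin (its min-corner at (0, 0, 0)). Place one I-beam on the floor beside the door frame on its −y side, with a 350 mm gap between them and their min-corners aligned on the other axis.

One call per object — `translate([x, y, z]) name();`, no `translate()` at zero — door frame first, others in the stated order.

door_frame();
translate([0, -562, 0]) I_beam();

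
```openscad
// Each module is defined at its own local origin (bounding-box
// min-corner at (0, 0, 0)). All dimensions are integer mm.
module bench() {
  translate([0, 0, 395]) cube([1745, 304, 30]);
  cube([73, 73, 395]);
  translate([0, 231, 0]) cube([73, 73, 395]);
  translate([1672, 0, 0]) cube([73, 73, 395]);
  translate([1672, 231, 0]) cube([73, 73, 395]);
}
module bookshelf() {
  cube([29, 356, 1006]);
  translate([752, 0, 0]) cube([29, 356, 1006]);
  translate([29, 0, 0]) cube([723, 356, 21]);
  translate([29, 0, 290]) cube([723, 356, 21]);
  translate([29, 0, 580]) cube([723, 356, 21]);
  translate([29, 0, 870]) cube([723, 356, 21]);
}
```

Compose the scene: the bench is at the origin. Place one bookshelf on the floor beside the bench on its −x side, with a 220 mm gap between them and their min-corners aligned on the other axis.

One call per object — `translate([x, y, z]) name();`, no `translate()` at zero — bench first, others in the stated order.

bench();
translate([-1001, 0, 0]) bookshelf();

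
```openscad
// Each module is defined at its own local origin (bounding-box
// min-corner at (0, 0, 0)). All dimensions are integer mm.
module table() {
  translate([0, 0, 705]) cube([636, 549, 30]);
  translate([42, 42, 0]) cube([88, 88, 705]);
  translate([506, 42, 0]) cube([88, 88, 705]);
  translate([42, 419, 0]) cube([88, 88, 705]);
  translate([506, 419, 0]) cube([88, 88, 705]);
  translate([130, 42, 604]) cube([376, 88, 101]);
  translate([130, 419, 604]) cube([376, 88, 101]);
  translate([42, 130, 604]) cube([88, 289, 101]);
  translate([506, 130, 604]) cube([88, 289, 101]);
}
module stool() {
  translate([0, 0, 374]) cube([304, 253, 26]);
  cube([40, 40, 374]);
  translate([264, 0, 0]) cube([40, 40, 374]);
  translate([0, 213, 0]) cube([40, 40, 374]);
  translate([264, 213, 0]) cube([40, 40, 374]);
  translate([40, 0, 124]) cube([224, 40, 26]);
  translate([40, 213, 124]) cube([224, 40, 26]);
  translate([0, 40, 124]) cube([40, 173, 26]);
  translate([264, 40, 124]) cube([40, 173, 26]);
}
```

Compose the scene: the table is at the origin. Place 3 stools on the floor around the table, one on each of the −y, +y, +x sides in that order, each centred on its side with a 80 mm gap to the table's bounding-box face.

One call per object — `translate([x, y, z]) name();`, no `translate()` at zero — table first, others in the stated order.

table();
translate([166, -333, 0]) stool();
translate([166, 629, 0]) stool();
translate([716, 148, 0]) stool();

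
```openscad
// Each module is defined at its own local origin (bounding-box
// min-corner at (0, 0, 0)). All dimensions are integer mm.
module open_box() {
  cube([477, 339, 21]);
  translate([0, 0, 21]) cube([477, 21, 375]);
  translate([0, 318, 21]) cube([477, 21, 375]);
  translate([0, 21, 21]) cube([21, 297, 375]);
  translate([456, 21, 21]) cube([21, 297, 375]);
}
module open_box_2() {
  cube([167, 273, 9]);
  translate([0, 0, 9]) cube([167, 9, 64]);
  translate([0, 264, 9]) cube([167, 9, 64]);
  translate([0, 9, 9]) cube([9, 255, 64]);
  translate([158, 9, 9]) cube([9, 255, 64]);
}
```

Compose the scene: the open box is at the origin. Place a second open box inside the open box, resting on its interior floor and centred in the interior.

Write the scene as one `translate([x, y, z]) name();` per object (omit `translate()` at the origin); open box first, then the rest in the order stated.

open_box();
translate([155, 33, 21]) open_box_2();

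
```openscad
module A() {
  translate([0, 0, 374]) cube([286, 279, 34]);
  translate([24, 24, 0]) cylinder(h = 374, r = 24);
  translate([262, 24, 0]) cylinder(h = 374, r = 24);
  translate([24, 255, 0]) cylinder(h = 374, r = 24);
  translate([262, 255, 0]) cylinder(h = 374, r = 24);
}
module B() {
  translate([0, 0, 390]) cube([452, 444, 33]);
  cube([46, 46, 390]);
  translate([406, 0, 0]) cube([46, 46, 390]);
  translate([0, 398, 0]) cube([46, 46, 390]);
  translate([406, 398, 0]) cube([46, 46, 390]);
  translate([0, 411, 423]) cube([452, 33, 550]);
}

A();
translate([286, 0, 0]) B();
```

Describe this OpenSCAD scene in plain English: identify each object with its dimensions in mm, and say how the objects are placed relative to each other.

A is a four-legged stool. The seat is a 286×279×34 mm slab whose top surface is at z = 408 mm; four round legs, each 48 mm in diameter, run from the floor (z = 0) to the underside of the seat, each leg's axis is inset half a diameter from the nearest pair of seat edges (so the leg's bounding box is flush with the corner).

B is a chair: 452×444 mm seat, 33 mm thick, top at z = 423 mm, on four 46 mm square corner legs flush with the seat edges. A 33 mm thick backrest slab spans the full seat width, extending 550 mm above the seat top, its back face flush with the seat's +y edge.

The chair is against the stool's +x side, with their −y faces flush.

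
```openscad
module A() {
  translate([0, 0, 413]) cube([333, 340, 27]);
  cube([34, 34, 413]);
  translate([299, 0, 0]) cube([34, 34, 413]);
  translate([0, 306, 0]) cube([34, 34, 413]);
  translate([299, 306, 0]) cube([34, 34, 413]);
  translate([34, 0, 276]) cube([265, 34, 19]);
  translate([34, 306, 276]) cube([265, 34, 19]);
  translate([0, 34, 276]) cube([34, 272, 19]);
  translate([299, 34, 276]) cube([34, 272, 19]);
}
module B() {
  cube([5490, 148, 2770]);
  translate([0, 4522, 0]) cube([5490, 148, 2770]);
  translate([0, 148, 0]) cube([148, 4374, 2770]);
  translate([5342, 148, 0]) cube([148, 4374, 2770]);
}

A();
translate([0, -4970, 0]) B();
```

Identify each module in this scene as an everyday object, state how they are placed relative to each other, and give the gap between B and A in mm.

The house frame's nearest face is 300 mm from the stool's −y face.

A is a stool. B is a house frame. The house frame is on the floor beside the stool on its −y side. The gap between the house frame and the stool is 300 mm.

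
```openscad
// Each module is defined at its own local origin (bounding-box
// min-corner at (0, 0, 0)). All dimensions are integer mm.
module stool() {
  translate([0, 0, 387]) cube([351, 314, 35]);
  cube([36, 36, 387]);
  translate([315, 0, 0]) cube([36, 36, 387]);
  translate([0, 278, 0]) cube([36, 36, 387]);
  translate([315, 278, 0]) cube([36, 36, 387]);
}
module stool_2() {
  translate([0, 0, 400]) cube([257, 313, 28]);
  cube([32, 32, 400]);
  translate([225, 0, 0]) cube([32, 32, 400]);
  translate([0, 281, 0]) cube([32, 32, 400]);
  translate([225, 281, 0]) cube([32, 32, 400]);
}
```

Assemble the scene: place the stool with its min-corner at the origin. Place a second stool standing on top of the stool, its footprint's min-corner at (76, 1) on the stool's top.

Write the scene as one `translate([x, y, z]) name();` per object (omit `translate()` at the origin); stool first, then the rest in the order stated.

stool();
translate([76, 1, 422]) stool_2();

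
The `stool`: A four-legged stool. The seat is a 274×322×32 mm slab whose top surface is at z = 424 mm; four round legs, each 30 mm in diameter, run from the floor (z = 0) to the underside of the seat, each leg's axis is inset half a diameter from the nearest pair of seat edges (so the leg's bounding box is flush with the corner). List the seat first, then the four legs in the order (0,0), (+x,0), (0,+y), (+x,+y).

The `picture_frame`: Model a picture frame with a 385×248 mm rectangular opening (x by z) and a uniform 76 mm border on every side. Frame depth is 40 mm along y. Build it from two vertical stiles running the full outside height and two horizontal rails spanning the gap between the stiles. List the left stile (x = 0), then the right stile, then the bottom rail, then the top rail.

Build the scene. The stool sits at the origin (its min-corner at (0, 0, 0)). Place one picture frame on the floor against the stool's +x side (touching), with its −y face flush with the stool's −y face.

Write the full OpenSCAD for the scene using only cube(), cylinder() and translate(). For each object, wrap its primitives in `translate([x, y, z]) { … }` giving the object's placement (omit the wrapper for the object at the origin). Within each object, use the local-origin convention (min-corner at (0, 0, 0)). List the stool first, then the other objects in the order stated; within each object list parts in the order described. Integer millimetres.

translate([0, 0, 392]) cube([274, 322, 32]);
translate([15, 15, 0]) cylinder(h = 392, r = 15);
translate([259, 15, 0]) cylinder(h = 392, r = 15);
translate([15, 307, 0]) cylinder(h = 392, r = 15);
translate([259, 307, 0]) cylinder(h = 392, r = 15);
translate([274, 0, 0]) {
  cube([76, 40, 400]);
  translate([461, 0, 0]) cube([76, 40, 400]);
  translate([76, 0, 0]) cube([385, 40, 76]);
  translate([76, 0, 324]) cube([385, 40, 76]);
}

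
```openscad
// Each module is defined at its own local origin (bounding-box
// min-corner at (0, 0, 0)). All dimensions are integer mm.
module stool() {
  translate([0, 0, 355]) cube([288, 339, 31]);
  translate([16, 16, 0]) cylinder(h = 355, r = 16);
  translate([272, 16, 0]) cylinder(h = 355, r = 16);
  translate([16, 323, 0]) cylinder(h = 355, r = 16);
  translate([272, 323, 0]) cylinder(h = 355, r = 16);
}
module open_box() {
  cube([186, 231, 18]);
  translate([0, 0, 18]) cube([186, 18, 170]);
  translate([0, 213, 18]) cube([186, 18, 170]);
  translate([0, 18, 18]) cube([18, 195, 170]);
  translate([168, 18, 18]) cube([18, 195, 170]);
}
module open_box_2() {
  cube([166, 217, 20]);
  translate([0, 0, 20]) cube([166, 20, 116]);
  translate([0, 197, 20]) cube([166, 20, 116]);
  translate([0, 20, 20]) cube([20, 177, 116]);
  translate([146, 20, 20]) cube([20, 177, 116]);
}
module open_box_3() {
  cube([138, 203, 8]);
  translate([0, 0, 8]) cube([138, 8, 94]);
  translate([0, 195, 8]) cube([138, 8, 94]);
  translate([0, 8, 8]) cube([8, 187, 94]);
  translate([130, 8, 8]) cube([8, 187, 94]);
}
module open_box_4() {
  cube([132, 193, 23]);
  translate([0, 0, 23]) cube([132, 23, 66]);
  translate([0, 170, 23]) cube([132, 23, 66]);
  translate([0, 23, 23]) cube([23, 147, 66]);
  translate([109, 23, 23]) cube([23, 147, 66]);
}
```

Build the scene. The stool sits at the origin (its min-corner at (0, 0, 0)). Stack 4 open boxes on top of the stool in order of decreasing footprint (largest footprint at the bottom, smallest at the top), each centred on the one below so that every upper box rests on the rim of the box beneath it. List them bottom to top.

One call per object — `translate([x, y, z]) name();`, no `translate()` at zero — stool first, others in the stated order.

stool();
translate([51, 54, 386]) open_box();
translate([61, 61, 574]) open_box_2();
translate([75, 68, 710]) open_box_3();
translate([78, 73, 812]) open_box_4();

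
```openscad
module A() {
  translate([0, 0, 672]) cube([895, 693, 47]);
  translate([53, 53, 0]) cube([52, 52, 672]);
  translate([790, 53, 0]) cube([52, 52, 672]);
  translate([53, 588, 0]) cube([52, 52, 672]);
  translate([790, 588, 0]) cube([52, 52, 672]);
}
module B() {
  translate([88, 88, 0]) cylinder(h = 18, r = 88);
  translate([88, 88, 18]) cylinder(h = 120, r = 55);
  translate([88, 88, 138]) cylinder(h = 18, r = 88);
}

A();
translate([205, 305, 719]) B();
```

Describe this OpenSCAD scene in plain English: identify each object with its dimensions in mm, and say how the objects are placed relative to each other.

A is a rectangular dining table. The top is 895×693×47 mm with its upper surface at z = 719 mm. It stands on four 52×52 mm square legs, each inset 53 mm from the nearest pair of top edges, running from the floor to the underside of the top.

B is a spool: two coaxial disc flanges of radius 88 mm and thickness 18 mm, joined by a core cylinder of radius 55 mm and height 120 mm. The lower flange rests on z = 0 and the three cylinders share a vertical axis.

The spool is on top of the table.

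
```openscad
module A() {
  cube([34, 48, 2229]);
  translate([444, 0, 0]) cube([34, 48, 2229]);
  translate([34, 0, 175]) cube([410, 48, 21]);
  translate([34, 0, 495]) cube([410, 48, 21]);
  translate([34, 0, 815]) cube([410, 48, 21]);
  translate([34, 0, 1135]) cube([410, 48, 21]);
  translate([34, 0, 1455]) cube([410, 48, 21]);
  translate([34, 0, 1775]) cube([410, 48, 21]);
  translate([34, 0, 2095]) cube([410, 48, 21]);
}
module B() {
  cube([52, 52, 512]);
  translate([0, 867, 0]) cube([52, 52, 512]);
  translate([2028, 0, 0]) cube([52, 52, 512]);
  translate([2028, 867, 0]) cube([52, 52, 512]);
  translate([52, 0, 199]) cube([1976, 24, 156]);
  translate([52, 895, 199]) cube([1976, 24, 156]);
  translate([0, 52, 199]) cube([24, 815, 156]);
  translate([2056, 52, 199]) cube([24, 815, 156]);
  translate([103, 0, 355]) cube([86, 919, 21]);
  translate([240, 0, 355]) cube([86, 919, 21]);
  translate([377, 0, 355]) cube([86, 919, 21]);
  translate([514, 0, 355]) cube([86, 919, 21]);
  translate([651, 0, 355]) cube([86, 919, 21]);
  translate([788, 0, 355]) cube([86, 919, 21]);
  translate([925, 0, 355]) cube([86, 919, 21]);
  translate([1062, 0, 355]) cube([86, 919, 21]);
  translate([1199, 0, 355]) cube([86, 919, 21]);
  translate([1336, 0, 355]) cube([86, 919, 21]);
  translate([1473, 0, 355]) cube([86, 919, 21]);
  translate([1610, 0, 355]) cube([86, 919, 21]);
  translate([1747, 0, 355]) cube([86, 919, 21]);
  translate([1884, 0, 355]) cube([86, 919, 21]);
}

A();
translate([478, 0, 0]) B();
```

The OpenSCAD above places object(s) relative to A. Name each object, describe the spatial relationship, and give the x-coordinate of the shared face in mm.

The ladder's +x face and the bed frame's −x face are both at x = 478 mm.

A is a ladder. B is a bed frame. The bed frame is against the ladder's +x side, with their −y faces flush. The x-coordinate of the shared face is 478 mm.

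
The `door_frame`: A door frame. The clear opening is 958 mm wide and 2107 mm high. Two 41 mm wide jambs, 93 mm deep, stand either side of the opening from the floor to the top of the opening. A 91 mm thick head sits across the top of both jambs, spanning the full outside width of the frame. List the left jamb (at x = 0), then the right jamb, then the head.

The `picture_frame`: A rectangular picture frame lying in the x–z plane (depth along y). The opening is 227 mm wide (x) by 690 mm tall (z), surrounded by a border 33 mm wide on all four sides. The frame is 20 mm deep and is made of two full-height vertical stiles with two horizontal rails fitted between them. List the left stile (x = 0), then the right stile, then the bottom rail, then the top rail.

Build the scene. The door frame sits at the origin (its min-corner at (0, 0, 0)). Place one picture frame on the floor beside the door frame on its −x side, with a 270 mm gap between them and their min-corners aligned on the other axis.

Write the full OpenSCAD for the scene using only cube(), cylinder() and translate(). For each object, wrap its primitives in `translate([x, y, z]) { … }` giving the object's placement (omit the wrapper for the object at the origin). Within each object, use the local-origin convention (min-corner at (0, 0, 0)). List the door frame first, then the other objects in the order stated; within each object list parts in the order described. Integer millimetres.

cube([41, 93, 2107]);
translate([999, 0, 0]) cube([41, 93, 2107]);
translate([0, 0, 2107]) cube([1040, 93, 91]);
translate([-563, 0, 0]) {
  cube([33, 20, 756]);
  translate([260, 0, 0]) cube([33, 20, 756]);
  translate([33, 0, 0]) cube([227, 20, 33]);
  translate([33, 0, 723]) cube([227, 20, 33]);
}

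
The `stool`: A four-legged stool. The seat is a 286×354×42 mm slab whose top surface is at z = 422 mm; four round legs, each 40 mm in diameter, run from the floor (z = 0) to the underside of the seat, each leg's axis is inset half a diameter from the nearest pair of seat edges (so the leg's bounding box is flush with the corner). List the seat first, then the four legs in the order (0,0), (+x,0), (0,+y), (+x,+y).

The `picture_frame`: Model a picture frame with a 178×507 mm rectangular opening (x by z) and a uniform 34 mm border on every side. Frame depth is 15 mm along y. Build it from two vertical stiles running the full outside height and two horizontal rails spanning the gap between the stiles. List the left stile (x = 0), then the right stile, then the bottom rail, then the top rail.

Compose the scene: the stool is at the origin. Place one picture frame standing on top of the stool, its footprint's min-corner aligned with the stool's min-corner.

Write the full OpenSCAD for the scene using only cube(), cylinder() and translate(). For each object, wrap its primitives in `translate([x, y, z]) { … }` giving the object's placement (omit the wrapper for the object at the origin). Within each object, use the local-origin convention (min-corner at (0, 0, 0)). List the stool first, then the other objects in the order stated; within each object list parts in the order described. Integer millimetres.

translate([0, 0, 380]) cube([286, 354, 42]);
translate([20, 20, 0]) cylinder(h = 380, r = 20);
translate([266, 20, 0]) cylinder(h = 380, r = 20);
translate([20, 334, 0]) cylinder(h = 380, r = 20);
translate([266, 334, 0]) cylinder(h = 380, r = 20);
translate([0, 0, 422]) {
  cube([34, 15, 575]);
  translate([212, 0, 0]) cube([34, 15, 575]);
  translate([34, 0, 0]) cube([178, 15, 34]);
  translate([34, 0, 541]) cube([178, 15, 34]);
}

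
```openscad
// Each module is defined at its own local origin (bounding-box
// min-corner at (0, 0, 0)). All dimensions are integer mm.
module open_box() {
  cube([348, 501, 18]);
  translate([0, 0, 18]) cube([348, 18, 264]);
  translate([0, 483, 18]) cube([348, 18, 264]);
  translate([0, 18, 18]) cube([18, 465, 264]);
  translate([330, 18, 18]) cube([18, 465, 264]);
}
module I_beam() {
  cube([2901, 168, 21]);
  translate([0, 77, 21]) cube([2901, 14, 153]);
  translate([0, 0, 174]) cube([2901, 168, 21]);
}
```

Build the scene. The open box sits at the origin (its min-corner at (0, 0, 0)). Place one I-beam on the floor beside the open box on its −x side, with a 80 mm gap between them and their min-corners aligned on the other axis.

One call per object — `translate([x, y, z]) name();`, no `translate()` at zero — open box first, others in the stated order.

open_box();
translate([-2981, 0, 0]) I_beam();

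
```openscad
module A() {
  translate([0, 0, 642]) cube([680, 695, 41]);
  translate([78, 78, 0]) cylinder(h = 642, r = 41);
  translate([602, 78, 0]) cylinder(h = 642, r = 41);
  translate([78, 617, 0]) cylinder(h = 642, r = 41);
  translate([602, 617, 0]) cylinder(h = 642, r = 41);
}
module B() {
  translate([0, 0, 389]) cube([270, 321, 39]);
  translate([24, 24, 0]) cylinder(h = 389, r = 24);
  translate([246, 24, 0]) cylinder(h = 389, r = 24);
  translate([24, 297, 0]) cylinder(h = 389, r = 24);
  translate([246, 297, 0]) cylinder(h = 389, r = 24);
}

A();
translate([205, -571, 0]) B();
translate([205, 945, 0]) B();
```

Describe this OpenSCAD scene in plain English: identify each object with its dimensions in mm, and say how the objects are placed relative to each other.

A is a table with a 680×695 mm rectangular top, 41 mm thick, top surface at z = 683 mm, supported by four round legs of 82 mm diameter, each leg's bounding box inset 37 mm from the nearest pair of top edges, running from the floor.

B is a four-legged stool. The seat is a 270×321×39 mm slab whose top surface is at z = 428 mm; four round legs, each 48 mm in diameter, run from the floor (z = 0) to the underside of the seat, each leg's axis is inset half a diameter from the nearest pair of seat edges (so the leg's bounding box is flush with the corner).

Two stools sit around the table at the −y, +y sides.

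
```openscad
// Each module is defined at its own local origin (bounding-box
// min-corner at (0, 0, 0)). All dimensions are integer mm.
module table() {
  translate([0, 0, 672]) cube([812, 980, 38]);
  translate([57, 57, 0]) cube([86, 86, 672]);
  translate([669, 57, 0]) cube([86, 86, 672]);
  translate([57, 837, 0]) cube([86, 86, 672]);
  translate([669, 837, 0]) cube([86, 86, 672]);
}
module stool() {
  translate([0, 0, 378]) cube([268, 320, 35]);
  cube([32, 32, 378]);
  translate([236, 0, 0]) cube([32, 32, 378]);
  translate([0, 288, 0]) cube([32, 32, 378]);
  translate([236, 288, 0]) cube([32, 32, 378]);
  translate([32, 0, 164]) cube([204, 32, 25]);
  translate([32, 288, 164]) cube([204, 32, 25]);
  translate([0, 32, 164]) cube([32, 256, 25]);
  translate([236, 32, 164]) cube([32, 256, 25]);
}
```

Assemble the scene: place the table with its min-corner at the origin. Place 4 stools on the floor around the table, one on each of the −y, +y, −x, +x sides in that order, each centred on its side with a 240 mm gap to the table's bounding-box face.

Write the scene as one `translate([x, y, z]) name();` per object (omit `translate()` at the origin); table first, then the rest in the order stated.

table();
translate([272, -560, 0]) stool();
translate([272, 1220, 0]) stool();
translate([-508, 330, 0]) stool();
translate([1052, 330, 0]) stool();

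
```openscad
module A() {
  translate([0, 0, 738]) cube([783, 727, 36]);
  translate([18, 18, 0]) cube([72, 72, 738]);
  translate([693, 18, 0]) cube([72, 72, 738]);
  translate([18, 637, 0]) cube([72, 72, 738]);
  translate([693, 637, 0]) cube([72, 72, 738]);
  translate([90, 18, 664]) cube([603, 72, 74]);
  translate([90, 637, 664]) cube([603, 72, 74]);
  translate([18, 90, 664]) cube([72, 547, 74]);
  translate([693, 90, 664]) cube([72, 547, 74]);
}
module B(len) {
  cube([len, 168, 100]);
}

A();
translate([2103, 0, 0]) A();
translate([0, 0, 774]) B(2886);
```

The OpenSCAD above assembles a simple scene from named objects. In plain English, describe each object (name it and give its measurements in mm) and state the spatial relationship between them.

A is a rectangular dining table. The top is 783×727×36 mm with its upper surface at z = 774 mm. It stands on four 72×72 mm square legs, each inset 18 mm from the nearest pair of top edges, running from the floor to the underside of the top. Four apron rails, 72 mm thick and 74 mm tall, run between adjacent legs with their top edges flush with the underside of the top and their outer faces flush with the legs' outer faces.

B is a rectangular beam 2886 mm long (x), 168 mm deep (y), 100 mm thick (z).

The beam spans the tops of two tables placed 1320 mm apart, resting at z = 774 mm.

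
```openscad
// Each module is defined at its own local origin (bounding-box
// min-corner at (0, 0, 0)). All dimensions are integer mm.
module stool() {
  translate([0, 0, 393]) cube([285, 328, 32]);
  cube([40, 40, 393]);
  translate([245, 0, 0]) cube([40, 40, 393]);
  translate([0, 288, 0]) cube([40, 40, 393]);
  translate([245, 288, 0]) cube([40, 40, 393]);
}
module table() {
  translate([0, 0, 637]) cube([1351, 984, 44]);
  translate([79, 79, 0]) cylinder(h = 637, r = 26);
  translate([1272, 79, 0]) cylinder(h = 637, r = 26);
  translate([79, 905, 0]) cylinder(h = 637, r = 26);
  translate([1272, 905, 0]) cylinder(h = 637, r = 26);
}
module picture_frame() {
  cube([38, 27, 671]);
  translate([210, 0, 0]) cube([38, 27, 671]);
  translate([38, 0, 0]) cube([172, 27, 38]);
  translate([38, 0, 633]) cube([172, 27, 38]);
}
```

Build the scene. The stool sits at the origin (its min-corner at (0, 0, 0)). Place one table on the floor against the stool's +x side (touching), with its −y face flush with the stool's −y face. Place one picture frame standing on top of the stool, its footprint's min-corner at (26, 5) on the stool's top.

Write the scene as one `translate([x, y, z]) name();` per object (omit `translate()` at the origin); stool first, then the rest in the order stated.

stool();
translate([285, 0, 0]) table();
translate([26, 5, 425]) picture_frame();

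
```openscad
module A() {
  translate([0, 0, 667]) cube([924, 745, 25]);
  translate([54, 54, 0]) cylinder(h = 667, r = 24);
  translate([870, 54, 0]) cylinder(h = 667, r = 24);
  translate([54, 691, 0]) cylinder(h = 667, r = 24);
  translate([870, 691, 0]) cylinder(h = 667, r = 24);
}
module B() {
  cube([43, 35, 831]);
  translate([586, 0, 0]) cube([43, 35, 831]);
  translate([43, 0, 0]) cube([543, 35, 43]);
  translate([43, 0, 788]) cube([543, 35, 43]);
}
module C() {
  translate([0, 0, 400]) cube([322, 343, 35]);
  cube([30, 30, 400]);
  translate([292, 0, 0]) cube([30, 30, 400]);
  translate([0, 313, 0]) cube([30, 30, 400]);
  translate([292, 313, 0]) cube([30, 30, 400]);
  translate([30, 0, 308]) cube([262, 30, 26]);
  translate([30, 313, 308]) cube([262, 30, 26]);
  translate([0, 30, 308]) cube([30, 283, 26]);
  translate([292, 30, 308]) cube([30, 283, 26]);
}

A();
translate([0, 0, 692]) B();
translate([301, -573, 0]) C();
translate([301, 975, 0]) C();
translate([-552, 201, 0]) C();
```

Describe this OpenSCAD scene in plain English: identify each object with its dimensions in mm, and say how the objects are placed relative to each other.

A is a rectangular dining table. The top is 924×745×25 mm with its upper surface at z = 692 mm. It stands on four round legs of 48 mm diameter, each leg's bounding box inset 30 mm from the nearest pair of top edges, running from the floor to the underside of the top.

B is a picture frame with a 543×745 mm rectangular opening (x by z) and a uniform 43 mm border on every side. Frame depth is 35 mm along y. It is built from two vertical stiles running the full outside height and two horizontal rails spanning the gap between the stiles.

C is a four-legged stool. The seat is a 322×343×35 mm slab whose top surface is at z = 435 mm; four square legs, each 30×30 mm in cross-section, run from the floor (z = 0) to the underside of the seat, each flush with a corner of the seat. Four stretchers, 30 mm wide and 26 mm tall, connect adjacent legs with their undersides at z = 308 mm, each running between the inner faces of the legs it joins and aligned with the legs' outer faces on the other axis.

The picture frame is on top of the table. Three stools sit around the table at the −y, +y, −x sides.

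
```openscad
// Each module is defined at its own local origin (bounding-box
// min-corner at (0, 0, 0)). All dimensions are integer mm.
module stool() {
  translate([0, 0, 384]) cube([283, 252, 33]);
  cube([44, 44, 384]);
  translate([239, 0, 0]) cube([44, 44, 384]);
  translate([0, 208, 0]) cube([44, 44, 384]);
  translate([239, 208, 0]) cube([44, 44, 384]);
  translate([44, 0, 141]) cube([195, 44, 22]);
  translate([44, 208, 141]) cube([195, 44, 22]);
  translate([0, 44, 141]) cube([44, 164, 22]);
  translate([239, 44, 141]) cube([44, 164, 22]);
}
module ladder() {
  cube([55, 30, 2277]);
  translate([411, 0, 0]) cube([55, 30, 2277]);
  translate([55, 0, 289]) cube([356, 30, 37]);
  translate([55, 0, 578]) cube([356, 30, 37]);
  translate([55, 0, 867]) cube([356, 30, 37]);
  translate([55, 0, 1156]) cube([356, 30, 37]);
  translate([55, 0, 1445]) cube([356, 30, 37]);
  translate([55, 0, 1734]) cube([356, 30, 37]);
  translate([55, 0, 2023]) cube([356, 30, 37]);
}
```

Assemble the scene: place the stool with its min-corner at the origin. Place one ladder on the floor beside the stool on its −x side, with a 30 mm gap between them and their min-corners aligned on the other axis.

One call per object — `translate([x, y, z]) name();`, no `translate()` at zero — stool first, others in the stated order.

stool();
translate([-496, 0, 0]) ladder();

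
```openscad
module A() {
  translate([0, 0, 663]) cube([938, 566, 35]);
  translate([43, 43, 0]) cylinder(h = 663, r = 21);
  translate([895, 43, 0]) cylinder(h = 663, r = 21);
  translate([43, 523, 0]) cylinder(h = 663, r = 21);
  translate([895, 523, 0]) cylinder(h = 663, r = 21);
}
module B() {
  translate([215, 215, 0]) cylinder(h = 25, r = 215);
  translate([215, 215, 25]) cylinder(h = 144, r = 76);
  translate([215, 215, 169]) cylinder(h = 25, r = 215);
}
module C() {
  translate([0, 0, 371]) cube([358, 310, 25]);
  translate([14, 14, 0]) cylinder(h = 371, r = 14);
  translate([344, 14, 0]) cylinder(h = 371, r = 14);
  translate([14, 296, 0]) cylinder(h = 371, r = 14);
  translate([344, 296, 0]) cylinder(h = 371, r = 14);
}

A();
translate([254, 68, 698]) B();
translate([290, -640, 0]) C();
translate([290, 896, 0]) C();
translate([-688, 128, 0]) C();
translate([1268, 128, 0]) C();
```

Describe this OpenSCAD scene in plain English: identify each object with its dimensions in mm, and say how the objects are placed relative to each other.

A is a rectangular dining table. The top is 938×566×35 mm with its upper surface at z = 698 mm. It stands on four round legs of 42 mm diameter, each leg's bounding box inset 22 mm from the nearest pair of top edges, running from the floor to the underside of the top.

B is a spool: two coaxial disc flanges of radius 215 mm and thickness 25 mm, joined by a core cylinder of radius 76 mm and height 144 mm. The lower flange rests on z = 0 and the three cylinders share a vertical axis.

C is a four-legged stool. The seat is a 358×310×25 mm slab whose top surface is at z = 396 mm; four round legs, each 28 mm in diameter, run from the floor (z = 0) to the underside of the seat, each leg's axis is inset half a diameter from the nearest pair of seat edges (so the leg's bounding box is flush with the corner).

The spool is on top of the table, centred. Four stools sit around the table at the −y, +y, −x, +x sides.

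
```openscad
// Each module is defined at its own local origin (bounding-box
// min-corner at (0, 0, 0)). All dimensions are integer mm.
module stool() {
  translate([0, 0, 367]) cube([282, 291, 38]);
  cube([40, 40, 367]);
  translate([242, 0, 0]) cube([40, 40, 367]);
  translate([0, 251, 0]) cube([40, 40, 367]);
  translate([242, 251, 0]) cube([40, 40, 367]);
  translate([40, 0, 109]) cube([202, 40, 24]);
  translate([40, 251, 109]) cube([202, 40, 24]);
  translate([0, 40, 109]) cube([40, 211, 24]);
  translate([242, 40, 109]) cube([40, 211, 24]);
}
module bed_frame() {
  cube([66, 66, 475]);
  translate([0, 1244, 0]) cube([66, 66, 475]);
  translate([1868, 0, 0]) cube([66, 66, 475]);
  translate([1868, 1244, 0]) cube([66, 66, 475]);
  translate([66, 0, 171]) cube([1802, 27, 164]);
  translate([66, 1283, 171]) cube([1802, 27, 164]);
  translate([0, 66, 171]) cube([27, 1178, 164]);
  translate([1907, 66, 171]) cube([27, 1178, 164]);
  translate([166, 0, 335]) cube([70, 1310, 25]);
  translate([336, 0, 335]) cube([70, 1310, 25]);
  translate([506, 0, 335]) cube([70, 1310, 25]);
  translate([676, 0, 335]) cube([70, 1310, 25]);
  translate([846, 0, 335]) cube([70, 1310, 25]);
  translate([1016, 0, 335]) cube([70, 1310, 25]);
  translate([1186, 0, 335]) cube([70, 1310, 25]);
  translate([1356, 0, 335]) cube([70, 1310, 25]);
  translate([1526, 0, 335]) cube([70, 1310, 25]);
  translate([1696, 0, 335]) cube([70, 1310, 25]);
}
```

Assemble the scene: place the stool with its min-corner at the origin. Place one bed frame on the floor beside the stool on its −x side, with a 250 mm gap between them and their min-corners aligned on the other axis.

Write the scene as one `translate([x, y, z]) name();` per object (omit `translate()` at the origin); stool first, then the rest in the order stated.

stool();
translate([-2184, 0, 0]) bed_frame();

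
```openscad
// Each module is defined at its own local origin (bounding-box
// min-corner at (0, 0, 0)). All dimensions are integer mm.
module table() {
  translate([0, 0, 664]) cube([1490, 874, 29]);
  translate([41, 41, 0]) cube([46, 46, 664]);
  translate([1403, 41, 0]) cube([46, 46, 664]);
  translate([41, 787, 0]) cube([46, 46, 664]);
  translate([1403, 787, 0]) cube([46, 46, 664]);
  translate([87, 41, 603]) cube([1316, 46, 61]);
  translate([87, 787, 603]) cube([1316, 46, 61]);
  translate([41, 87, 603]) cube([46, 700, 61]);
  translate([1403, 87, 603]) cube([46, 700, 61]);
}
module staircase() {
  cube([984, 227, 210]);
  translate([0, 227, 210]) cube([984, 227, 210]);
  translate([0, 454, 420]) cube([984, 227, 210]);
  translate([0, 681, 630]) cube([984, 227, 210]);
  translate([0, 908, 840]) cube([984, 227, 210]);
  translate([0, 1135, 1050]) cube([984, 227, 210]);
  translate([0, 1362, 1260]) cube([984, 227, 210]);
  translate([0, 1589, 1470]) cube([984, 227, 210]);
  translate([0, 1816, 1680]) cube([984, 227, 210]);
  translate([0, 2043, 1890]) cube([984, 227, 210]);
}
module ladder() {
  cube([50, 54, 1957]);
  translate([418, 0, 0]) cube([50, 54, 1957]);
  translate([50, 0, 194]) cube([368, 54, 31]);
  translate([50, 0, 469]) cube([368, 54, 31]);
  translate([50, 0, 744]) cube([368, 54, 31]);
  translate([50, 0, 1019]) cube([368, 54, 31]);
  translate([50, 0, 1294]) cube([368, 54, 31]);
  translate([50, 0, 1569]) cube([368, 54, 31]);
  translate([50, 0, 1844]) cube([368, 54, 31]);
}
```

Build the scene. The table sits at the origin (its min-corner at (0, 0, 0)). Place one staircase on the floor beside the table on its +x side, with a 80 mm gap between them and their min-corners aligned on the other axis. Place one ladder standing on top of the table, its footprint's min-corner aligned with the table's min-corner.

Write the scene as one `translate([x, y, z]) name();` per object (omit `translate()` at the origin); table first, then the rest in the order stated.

table();
translate([1570, 0, 0]) staircase();
translate([0, 0, 693]) ladder();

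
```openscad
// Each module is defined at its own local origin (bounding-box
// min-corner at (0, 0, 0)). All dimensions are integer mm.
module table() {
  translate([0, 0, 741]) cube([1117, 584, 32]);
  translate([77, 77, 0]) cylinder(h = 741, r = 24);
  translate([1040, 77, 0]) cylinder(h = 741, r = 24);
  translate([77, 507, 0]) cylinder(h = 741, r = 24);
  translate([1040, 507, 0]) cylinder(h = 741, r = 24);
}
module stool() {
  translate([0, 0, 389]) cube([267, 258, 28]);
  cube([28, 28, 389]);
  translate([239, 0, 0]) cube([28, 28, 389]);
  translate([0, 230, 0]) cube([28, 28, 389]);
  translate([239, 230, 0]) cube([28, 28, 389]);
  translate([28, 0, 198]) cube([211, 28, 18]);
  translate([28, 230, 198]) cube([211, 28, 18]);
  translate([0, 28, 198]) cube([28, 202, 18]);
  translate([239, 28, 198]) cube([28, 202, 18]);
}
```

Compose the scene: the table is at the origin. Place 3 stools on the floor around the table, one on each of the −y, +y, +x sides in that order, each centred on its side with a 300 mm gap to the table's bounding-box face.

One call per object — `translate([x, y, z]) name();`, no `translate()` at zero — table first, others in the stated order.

table();
translate([425, -558, 0]) stool();
translate([425, 884, 0]) stool();
translate([1417, 163, 0]) stool();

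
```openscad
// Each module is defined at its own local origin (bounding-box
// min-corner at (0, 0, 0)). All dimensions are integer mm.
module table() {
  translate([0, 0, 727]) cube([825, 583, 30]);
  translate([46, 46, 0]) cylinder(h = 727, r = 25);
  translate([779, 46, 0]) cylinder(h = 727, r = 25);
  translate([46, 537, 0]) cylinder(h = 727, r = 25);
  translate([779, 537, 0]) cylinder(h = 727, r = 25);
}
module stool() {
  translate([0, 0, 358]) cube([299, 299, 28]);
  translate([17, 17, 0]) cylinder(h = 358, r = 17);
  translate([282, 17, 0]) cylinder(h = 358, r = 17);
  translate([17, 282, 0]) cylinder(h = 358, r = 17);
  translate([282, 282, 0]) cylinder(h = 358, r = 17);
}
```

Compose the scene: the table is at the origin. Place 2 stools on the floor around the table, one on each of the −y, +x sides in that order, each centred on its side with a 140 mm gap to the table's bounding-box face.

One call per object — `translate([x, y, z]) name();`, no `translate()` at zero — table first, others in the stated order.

table();
translate([263, -439, 0]) stool();
translate([965, 142, 0]) stool();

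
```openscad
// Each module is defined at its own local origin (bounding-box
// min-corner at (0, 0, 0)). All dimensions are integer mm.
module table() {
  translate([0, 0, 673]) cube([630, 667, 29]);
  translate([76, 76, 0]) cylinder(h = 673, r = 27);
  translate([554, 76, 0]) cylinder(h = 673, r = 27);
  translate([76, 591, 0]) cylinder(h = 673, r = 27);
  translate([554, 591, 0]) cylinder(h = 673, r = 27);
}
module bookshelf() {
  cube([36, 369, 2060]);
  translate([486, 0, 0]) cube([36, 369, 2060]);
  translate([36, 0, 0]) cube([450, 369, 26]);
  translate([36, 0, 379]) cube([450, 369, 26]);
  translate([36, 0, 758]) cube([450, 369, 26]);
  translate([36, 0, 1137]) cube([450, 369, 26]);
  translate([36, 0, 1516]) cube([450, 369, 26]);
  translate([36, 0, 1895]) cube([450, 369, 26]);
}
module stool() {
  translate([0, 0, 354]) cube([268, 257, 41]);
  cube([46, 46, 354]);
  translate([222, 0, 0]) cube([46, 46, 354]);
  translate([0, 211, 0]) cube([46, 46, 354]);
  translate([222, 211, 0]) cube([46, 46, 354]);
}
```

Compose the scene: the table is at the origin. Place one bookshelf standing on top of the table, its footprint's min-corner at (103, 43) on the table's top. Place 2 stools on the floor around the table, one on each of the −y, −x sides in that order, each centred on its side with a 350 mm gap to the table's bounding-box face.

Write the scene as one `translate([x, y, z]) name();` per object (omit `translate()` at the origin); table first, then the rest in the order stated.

table();
translate([103, 43, 702]) bookshelf();
translate([181, -607, 0]) stool();
translate([-618, 205, 0]) stool();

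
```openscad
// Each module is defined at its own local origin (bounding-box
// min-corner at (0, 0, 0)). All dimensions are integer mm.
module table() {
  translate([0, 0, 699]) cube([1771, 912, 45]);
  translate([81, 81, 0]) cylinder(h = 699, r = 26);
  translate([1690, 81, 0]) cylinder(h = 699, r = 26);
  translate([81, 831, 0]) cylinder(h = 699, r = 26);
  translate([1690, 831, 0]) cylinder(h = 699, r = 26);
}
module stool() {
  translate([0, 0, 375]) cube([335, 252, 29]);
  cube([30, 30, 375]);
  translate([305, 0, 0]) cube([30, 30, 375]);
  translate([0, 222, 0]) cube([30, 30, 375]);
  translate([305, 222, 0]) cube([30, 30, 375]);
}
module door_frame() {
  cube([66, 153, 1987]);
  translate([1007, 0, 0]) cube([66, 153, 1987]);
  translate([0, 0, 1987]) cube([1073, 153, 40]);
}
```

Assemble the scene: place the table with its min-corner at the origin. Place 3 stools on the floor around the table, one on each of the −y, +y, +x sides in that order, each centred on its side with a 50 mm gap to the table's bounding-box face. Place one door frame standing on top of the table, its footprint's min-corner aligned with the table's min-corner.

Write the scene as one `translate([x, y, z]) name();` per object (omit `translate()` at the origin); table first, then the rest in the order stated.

table();
translate([718, -302, 0]) stool();
translate([718, 962, 0]) stool();
translate([1821, 330, 0]) stool();
translate([0, 0, 744]) door_frame();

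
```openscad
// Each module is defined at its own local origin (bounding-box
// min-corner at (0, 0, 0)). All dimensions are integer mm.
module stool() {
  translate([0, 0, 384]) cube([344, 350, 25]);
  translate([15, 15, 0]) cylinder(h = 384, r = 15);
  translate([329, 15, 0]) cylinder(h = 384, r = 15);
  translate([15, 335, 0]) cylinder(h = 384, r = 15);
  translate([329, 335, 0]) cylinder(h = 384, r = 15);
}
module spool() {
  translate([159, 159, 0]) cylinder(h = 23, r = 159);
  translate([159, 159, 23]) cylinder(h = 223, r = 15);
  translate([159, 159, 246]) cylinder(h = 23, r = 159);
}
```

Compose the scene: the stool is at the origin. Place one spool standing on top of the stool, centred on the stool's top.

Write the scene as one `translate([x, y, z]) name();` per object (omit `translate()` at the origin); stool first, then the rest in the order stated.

stool();
translate([13, 16, 409]) spool();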